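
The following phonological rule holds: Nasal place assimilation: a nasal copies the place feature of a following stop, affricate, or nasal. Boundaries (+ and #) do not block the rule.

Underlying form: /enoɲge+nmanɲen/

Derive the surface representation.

[enoŋge+mmaɲɲen]

/ɲ/ before /g/ (velar) → [ŋ]
/n/ before /m/ (labial) → [m]
/n/ before /ɲ/ (palatal) → [ɲ]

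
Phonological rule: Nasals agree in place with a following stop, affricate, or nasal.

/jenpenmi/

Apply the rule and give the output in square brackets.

/n/ before /p/ (labial) → [m]
/n/ before /m/ (labial) → [m]

[jempemmi]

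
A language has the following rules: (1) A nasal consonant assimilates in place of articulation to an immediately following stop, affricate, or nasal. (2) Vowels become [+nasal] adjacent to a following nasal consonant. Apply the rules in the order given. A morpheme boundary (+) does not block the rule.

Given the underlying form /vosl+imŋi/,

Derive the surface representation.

Rule 1: /m/ before /ŋ/ (velar) → [ŋ]
After rule 1: vosl+iŋŋi
Rule 2: /i/ before nasal /ŋ/ → [ĩ]

[vosl+ĩŋŋi]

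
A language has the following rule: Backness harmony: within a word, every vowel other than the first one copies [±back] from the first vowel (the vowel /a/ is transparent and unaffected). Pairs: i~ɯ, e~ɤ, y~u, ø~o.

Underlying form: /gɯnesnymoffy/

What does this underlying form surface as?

[gɯnɤsnumoffu]

/e/ harmonizes with /ɯ/ ([+back]) → [ɤ]
/y/ harmonizes with /ɯ/ ([+back]) → [u]
/y/ harmonizes with /ɯ/ ([+back]) → [u]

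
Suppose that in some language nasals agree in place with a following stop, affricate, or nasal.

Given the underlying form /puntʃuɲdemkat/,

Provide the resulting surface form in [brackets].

[puɲtʃundeŋkat]

/n/ before /tʃ/ (palatal) → [ɲ]
/ɲ/ before /d/ (alveolar) → [n]
/m/ before /k/ (velar) → [ŋ]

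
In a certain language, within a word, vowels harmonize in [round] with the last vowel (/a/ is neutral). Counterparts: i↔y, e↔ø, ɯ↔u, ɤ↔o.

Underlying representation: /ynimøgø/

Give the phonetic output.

/i/ harmonizes with /ø/ ([+round]) → [y]

[ynymøgø]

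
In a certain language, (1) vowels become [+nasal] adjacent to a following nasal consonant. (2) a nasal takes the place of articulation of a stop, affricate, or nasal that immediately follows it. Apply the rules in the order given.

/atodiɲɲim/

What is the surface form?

[atodĩɲɲĩm]

Rule 1: /i/ before nasal /ɲ/ → [ĩ]
Rule 1: /i/ before nasal /m/ → [ĩ]
After rule 1: atodĩɲɲĩm
Rule 2: no segment meets the rule's conditions; no change.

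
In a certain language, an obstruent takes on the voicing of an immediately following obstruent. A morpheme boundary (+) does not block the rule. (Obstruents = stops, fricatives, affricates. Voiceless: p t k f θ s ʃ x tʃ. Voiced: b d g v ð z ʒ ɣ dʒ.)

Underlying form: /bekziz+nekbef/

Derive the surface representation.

/k/ before /z/ (voiced) → [g]
/k/ before /b/ (voiced) → [g]

[begziz+negbef]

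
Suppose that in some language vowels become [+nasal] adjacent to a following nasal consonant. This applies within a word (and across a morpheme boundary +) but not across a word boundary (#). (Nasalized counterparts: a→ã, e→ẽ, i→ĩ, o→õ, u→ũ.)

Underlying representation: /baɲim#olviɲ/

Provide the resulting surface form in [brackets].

[bãɲĩm#olvĩɲ]

/a/ before nasal /ɲ/ → [ã]
/i/ before nasal /m/ → [ĩ]
/i/ before nasal /ɲ/ → [ĩ]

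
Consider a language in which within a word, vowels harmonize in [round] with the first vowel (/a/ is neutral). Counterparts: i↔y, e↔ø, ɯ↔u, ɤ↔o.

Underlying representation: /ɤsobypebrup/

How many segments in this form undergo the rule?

3

/o/ harmonizes with /ɤ/ ([-round]) → [ɤ]
/y/ harmonizes with /ɤ/ ([-round]) → [i]
/u/ harmonizes with /ɤ/ ([-round]) → [ɯ]
3 segments change.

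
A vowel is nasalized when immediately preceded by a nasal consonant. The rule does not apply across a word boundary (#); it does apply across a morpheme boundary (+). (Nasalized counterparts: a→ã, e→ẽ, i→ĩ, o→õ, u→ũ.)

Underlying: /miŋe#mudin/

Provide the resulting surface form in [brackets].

[mĩŋẽ#mũdin]

/i/ after nasal /m/ → [ĩ]
/e/ after nasal /ŋ/ → [ẽ]
/u/ after nasal /m/ → [ũ]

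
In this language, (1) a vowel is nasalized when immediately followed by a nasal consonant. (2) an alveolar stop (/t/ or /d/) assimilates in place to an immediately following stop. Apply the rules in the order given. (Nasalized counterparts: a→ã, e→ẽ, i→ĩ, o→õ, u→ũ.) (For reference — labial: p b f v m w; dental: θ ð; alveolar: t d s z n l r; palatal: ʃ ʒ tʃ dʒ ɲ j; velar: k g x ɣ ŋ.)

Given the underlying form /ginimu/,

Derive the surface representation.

[gĩnĩmu]

Rule 1: /i/ before nasal /n/ → [ĩ]
Rule 1: /i/ before nasal /m/ → [ĩ]
After rule 1: gĩnĩmu
Rule 2: no segment meets the rule's conditions; no change.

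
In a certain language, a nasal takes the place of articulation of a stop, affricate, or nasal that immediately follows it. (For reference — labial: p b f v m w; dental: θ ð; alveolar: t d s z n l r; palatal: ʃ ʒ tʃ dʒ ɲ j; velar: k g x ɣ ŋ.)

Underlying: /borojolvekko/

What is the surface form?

[borojolvekko]

no segment meets the rule's conditions; no change.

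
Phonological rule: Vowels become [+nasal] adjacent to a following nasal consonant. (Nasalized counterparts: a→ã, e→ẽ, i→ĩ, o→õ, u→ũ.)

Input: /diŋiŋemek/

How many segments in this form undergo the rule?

3

/i/ before nasal /ŋ/ → [ĩ]
/i/ before nasal /ŋ/ → [ĩ]
/e/ before nasal /m/ → [ẽ]
3 segments change.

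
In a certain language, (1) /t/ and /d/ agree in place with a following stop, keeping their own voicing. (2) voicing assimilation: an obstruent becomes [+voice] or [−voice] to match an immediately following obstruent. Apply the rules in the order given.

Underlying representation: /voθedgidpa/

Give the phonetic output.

[voθeggippa]

Rule 1: /d/ before /g/ (velar) → [g]
Rule 1: /d/ before /p/ (labial) → [b]
After rule 1: voθeggibpa
Rule 2: /b/ before /p/ (voiceless) → [p]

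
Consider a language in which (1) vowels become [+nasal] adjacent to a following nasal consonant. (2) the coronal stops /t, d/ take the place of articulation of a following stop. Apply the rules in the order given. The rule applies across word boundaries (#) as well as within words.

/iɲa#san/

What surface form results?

[ĩɲa#sãn]

Rule 1: /i/ before nasal /ɲ/ → [ĩ]
Rule 1: /a/ before nasal /n/ → [ã]
After rule 1: ĩɲa#sãn
Rule 2: no segment meets the rule's conditions; no change.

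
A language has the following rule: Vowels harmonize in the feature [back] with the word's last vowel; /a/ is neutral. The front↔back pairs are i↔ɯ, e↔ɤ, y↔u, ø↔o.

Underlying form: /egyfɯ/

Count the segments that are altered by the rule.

2

/e/ harmonizes with /ɯ/ ([+back]) → [ɤ]
/y/ harmonizes with /ɯ/ ([+back]) → [u]
2 segments change.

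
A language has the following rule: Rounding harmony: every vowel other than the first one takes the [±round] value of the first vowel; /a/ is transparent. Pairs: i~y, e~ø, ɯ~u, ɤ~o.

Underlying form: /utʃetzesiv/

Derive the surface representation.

[utʃøtzøsyv]

/e/ harmonizes with /u/ ([+round]) → [ø]
/e/ harmonizes with /u/ ([+round]) → [ø]
/i/ harmonizes with /u/ ([+round]) → [y]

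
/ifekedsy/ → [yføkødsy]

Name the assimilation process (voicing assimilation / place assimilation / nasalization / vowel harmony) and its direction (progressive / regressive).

vowel harmony, regressive

/i/→[y] /e/→[ø] /e/→[ø].
Vowels agree with the last vowel, so the harmony is regressive.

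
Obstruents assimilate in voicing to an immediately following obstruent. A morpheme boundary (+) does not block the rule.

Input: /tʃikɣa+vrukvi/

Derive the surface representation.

/k/ before /ɣ/ (voiced) → [g]
/k/ before /v/ (voiced) → [g]

[tʃigɣa+vrugvi]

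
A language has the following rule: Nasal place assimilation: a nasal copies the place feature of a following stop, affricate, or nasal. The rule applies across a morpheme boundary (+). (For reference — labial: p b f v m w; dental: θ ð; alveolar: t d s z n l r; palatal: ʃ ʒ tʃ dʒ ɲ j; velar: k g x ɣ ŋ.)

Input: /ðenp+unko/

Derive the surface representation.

[ðemp+uŋko]

/n/ before /p/ (labial) → [m]
/n/ before /k/ (velar) → [ŋ]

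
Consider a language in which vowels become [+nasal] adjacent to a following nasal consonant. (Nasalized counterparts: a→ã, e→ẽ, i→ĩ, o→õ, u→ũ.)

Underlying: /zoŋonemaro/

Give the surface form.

[zõŋõnẽmaro]

/o/ before nasal /ŋ/ → [õ]
/o/ before nasal /n/ → [õ]
/e/ before nasal /m/ → [ẽ]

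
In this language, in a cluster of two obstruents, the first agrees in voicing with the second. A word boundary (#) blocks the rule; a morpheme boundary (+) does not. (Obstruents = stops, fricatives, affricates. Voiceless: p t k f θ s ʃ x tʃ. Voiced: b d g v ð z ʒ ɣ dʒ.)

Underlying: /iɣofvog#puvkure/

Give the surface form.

[iɣovvog#pufkure]

/f/ before /v/ (voiced) → [v]
/v/ before /k/ (voiceless) → [f]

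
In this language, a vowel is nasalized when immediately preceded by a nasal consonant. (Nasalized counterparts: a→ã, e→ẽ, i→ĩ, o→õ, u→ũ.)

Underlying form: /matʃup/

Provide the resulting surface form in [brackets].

[mãtʃup]

/a/ after nasal /m/ → [ã]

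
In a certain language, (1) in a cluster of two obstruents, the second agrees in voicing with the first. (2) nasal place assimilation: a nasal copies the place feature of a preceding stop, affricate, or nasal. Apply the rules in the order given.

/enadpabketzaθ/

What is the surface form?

Rule 1: /p/ after /d/ (voiced) → [b]
Rule 1: /k/ after /b/ (voiced) → [g]
Rule 1: /z/ after /t/ (voiceless) → [s]
After rule 1: enadbabgetsaθ
Rule 2: no segment meets the rule's conditions; no change.

[enadbabgetsaθ]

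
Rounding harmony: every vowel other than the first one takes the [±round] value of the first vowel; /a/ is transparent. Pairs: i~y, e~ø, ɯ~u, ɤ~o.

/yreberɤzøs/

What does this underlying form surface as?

[yrøbørozøs]

/e/ harmonizes with /y/ ([+round]) → [ø]
/e/ harmonizes with /y/ ([+round]) → [ø]
/ɤ/ harmonizes with /y/ ([+round]) → [o]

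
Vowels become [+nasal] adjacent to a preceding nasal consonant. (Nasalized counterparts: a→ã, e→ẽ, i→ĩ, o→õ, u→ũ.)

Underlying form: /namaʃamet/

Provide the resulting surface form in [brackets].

/a/ after nasal /n/ → [ã]
/a/ after nasal /m/ → [ã]
/e/ after nasal /m/ → [ẽ]

[nãmãʃamẽt]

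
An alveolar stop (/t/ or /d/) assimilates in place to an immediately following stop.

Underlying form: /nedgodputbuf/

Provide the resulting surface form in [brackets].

/d/ before /g/ (velar) → [g]
/d/ before /p/ (labial) → [b]
/t/ before /b/ (labial) → [p]

[neggobpupbuf]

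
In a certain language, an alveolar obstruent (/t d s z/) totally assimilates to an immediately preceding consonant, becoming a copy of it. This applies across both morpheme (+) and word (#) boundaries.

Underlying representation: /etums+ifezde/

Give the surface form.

[etumm+ifezze]

/s/ after /m/ → [m] (total assimilation)
/d/ after /z/ → [z] (total assimilation)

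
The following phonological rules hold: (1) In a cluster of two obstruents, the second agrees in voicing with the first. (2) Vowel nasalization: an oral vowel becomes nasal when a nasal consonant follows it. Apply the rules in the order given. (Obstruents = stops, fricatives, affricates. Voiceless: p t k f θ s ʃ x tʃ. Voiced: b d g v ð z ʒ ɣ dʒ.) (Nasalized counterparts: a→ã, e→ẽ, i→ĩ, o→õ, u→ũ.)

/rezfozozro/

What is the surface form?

[rezvozozro]

Rule 1: /f/ after /z/ (voiced) → [v]
After rule 1: rezvozozro
Rule 2: no segment meets the rule's conditions; no change.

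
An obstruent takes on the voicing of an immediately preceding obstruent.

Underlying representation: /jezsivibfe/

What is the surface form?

[jezzivibve]

/s/ after /z/ (voiced) → [z]
/f/ after /b/ (voiced) → [v]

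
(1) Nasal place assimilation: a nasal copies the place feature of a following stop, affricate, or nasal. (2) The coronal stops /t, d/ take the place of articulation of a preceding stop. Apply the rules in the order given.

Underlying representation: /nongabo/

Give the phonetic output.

Rule 1: /n/ before /g/ (velar) → [ŋ]
After rule 1: noŋgabo
Rule 2: no segment meets the rule's conditions; no change.

[noŋgabo]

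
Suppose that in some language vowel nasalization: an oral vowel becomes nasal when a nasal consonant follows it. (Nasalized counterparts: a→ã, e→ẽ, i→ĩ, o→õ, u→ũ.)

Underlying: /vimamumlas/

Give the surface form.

/i/ before nasal /m/ → [ĩ]
/a/ before nasal /m/ → [ã]
/u/ before nasal /m/ → [ũ]

[vĩmãmũmlas]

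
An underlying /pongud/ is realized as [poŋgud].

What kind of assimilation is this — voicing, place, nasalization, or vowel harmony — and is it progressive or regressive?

place assimilation, regressive

/n/→[ŋ].
Each target copies a feature from the following segment, so the direction is regressive.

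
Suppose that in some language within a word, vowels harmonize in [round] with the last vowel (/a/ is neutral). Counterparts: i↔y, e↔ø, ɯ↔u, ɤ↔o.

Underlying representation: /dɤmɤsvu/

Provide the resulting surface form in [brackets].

[domosvu]

/ɤ/ harmonizes with /u/ ([+round]) → [o]
/ɤ/ harmonizes with /u/ ([+round]) → [o]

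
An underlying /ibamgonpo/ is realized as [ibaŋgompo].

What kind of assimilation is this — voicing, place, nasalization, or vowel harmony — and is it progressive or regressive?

/m/→[ŋ] /n/→[m].
Each target copies a feature from the following segment, so the direction is regressive.

place assimilation, regressive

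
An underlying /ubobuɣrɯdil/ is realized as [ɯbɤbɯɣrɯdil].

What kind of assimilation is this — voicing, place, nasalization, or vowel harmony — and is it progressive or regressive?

vowel harmony, regressive

/u/→[ɯ] /o/→[ɤ] /u/→[ɯ].
Vowels agree with the last vowel, so the harmony is regressive.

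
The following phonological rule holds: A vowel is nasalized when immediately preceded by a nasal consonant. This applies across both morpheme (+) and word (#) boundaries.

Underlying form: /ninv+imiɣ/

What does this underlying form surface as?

/i/ after nasal /n/ → [ĩ]
/i/ after nasal /m/ → [ĩ]

[nĩnv+imĩɣ]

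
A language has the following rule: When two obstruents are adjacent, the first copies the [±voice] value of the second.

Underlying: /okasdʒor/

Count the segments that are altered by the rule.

1

/s/ before /dʒ/ (voiced) → [z]
1 segment changes.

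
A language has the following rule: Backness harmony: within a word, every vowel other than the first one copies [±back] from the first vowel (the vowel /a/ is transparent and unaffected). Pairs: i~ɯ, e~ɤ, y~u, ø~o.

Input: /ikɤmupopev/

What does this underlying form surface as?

[ikemypøpev]

/ɤ/ harmonizes with /i/ ([-back]) → [e]
/u/ harmonizes with /i/ ([-back]) → [y]
/o/ harmonizes with /i/ ([-back]) → [ø]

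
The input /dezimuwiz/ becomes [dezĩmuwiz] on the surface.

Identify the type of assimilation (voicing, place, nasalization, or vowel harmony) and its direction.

/i/→[ĩ].
Each target copies a feature from the following segment, so the direction is regressive.

nasalization, regressive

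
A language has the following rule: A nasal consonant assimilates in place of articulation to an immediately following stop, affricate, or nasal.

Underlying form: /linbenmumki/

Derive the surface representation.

[limbemmuŋki]

/n/ before /b/ (labial) → [m]
/n/ before /m/ (labial) → [m]
/m/ before /k/ (velar) → [ŋ]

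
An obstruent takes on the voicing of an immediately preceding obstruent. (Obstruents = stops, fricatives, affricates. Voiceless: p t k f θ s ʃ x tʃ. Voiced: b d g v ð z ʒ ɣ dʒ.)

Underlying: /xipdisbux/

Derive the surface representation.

[xiptispux]

/d/ after /p/ (voiceless) → [t]
/b/ after /s/ (voiceless) → [p]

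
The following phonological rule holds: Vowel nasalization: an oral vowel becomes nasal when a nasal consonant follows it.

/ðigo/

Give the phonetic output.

[ðigo]

no segment meets the rule's conditions; no change.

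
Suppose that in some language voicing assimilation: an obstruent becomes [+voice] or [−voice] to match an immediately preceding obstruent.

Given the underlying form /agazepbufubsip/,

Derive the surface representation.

[agazeppufubzip]

/b/ after /p/ (voiceless) → [p]
/s/ after /b/ (voiced) → [z]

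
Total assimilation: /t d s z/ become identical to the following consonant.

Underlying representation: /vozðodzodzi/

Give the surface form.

/z/ before /ð/ → [ð] (total assimilation)
/d/ before /z/ → [z] (total assimilation)
/d/ before /z/ → [z] (total assimilation)

[voððozzozzi]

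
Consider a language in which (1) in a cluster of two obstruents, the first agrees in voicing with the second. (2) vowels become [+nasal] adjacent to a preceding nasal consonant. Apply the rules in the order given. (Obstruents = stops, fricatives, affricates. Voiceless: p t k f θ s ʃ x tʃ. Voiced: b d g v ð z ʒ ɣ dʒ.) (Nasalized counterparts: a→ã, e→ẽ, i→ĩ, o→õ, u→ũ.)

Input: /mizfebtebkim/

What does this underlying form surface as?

Rule 1: /z/ before /f/ (voiceless) → [s]
Rule 1: /b/ before /t/ (voiceless) → [p]
Rule 1: /b/ before /k/ (voiceless) → [p]
After rule 1: misfeptepkim
Rule 2: /i/ after nasal /m/ → [ĩ]

[mĩsfeptepkim]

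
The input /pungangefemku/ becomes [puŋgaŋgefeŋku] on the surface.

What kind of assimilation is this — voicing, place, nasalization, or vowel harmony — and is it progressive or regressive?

place assimilation, regressive

/n/→[ŋ] /n/→[ŋ] /m/→[ŋ].
Each target copies a feature from the following segment, so the direction is regressive.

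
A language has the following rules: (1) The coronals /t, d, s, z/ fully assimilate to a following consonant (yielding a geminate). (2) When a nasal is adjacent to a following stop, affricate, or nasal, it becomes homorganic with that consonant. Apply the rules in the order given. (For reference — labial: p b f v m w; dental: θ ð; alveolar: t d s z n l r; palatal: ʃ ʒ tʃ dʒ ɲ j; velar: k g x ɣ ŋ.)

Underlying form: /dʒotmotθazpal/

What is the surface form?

Rule 1: /t/ before /m/ → [m] (total assimilation)
Rule 1: /t/ before /θ/ → [θ] (total assimilation)
Rule 1: /z/ before /p/ → [p] (total assimilation)
After rule 1: dʒommoθθappal
Rule 2: no segment meets the rule's conditions; no change.

[dʒommoθθappal]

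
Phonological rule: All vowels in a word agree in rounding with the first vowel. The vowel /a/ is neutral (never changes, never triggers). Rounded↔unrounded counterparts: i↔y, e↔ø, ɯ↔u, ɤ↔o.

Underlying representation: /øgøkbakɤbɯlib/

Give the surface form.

/ɤ/ harmonizes with /ø/ ([+round]) → [o]
/ɯ/ harmonizes with /ø/ ([+round]) → [u]
/i/ harmonizes with /ø/ ([+round]) → [y]

[øgøkbakobulyb]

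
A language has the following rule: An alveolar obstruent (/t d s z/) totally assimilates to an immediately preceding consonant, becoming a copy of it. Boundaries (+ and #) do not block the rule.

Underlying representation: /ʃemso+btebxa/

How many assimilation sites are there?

2

/s/ after /m/ → [m] (total assimilation)
/t/ after /b/ → [b] (total assimilation)
2 segments change.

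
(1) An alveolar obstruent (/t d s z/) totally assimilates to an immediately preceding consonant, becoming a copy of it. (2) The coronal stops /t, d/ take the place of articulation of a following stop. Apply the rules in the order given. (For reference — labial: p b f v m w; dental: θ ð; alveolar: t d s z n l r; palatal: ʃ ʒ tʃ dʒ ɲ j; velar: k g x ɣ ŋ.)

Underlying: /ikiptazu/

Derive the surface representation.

[ikippazu]

Rule 1: /t/ after /p/ → [p] (total assimilation)
After rule 1: ikippazu
Rule 2: no segment meets the rule's conditions; no change.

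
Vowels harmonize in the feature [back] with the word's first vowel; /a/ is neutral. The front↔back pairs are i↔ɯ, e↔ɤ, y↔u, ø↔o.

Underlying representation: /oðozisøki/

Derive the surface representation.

/i/ harmonizes with /o/ ([+back]) → [ɯ]
/ø/ harmonizes with /o/ ([+back]) → [o]
/i/ harmonizes with /o/ ([+back]) → [ɯ]

[oðozɯsokɯ]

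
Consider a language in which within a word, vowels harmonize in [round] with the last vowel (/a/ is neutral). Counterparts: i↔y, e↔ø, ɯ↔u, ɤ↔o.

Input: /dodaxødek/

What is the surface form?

[dɤdaxedek]

/o/ harmonizes with /e/ ([-round]) → [ɤ]
/ø/ harmonizes with /e/ ([-round]) → [e]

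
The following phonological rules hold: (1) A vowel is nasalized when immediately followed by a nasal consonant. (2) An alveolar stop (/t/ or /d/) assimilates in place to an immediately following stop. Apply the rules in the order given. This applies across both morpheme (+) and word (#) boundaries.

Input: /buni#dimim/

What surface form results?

Rule 1: /u/ before nasal /n/ → [ũ]
Rule 1: /i/ before nasal /m/ → [ĩ]
Rule 1: /i/ before nasal /m/ → [ĩ]
After rule 1: bũni#dĩmĩm
Rule 2: no segment meets the rule's conditions; no change.

[bũni#dĩmĩm]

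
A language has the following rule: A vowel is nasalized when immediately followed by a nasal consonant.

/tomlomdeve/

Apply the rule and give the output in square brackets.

[tõmlõmdeve]

/o/ before nasal /m/ → [õ]
/o/ before nasal /m/ → [õ]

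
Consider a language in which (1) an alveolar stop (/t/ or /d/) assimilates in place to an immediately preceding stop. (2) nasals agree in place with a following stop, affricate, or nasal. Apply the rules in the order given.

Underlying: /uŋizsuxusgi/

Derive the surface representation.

[uŋizsuxusgi]

Rule 1: no segment meets the rule's conditions; no change.
After rule 1: uŋizsuxusgi
Rule 2: no segment meets the rule's conditions; no change.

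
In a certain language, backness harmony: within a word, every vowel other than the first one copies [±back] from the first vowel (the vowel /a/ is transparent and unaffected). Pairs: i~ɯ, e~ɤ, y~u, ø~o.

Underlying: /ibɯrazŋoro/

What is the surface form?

[ibirazŋørø]

/ɯ/ harmonizes with /i/ ([-back]) → [i]
/o/ harmonizes with /i/ ([-back]) → [ø]
/o/ harmonizes with /i/ ([-back]) → [ø]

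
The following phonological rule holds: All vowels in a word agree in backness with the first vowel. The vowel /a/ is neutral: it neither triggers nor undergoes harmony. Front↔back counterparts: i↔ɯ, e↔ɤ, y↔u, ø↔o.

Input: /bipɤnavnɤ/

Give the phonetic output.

/ɤ/ harmonizes with /i/ ([-back]) → [e]
/ɤ/ harmonizes with /i/ ([-back]) → [e]

[bipenavne]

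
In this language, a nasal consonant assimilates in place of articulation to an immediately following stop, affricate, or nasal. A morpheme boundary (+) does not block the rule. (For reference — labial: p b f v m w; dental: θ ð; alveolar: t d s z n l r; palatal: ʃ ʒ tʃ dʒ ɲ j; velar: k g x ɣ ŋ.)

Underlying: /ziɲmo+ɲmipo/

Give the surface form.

/ɲ/ before /m/ (labial) → [m]
/ɲ/ before /m/ (labial) → [m]

[zimmo+mmipo]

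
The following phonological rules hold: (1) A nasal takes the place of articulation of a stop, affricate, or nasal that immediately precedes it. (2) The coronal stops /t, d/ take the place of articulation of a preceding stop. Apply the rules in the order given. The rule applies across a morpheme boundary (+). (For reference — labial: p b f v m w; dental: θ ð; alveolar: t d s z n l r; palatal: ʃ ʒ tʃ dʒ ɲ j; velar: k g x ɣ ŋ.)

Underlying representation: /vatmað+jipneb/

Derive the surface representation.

[vatnað+jipmeb]

Rule 1: /m/ after /t/ (alveolar) → [n]
Rule 1: /n/ after /p/ (labial) → [m]
After rule 1: vatnað+jipmeb
Rule 2: no segment meets the rule's conditions; no change.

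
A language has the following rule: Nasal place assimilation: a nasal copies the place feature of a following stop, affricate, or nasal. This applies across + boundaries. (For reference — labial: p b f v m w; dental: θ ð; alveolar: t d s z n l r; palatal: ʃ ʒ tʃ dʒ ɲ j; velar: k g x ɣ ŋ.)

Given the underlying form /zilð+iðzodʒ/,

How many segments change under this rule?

No segment meets the rule's conditions.

0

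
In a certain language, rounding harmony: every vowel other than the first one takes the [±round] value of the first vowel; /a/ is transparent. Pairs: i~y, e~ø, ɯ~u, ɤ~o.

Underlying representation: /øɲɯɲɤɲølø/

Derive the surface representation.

/ɯ/ harmonizes with /ø/ ([+round]) → [u]
/ɤ/ harmonizes with /ø/ ([+round]) → [o]

[øɲuɲoɲølø]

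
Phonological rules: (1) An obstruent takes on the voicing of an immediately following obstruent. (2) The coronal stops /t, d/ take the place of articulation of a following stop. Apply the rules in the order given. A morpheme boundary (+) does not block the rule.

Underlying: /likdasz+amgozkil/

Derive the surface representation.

[ligdazz+amgoskil]

Rule 1: /k/ before /d/ (voiced) → [g]
Rule 1: /s/ before /z/ (voiced) → [z]
Rule 1: /z/ before /k/ (voiceless) → [s]
After rule 1: ligdazz+amgoskil
Rule 2: no segment meets the rule's conditions; no change.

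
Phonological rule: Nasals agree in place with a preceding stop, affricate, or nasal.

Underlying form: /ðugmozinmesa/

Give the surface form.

/m/ after /g/ (velar) → [ŋ]
/m/ after /n/ (alveolar) → [n]

[ðugŋozinnesa]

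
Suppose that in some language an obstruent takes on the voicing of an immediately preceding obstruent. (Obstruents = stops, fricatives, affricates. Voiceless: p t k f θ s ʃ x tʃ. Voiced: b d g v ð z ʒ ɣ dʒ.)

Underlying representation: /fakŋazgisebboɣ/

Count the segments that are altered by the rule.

No segment meets the rule's conditions.

0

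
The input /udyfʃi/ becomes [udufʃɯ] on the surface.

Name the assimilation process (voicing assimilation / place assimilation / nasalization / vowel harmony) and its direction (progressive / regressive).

vowel harmony, progressive

/y/→[u] /i/→[ɯ].
Vowels agree with the first vowel, so the harmony is progressive.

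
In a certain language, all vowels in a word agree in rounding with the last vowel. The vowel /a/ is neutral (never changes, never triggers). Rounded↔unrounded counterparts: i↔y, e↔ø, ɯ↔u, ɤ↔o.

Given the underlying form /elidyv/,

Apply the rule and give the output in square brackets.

/e/ harmonizes with /y/ ([+round]) → [ø]
/i/ harmonizes with /y/ ([+round]) → [y]

[ølydyv]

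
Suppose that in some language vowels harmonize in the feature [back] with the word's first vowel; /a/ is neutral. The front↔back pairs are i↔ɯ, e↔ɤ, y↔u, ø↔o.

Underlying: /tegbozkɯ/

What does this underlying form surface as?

/o/ harmonizes with /e/ ([-back]) → [ø]
/ɯ/ harmonizes with /e/ ([-back]) → [i]

[tegbøzki]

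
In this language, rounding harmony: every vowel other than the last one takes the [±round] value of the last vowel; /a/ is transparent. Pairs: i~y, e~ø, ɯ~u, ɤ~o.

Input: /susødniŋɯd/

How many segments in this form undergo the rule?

2

/u/ harmonizes with /ɯ/ ([-round]) → [ɯ]
/ø/ harmonizes with /ɯ/ ([-round]) → [e]
2 segments change.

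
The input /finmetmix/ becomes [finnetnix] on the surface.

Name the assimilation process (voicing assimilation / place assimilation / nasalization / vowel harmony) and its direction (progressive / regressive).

/m/→[n] /m/→[n].
Each target copies a feature from the preceding segment, so the direction is progressive.

place assimilation, progressive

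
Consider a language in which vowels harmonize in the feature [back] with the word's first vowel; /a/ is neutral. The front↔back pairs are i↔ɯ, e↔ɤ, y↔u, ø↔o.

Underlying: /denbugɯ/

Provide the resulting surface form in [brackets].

[denbygi]

/u/ harmonizes with /e/ ([-back]) → [y]
/ɯ/ harmonizes with /e/ ([-back]) → [i]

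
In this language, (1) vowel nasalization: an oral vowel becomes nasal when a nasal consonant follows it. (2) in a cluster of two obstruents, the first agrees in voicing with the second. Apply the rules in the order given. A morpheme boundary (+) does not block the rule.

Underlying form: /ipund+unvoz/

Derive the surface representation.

[ipũnd+ũnvoz]

Rule 1: /u/ before nasal /n/ → [ũ]
Rule 1: /u/ before nasal /n/ → [ũ]
After rule 1: ipũnd+ũnvoz
Rule 2: no segment meets the rule's conditions; no change.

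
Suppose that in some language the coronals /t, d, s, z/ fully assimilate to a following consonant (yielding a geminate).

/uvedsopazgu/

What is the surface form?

/d/ before /s/ → [s] (total assimilation)
/z/ before /g/ → [g] (total assimilation)

[uvessopaggu]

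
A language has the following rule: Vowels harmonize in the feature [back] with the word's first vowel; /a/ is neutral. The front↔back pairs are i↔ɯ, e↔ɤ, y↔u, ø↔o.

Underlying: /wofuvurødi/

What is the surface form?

[wofuvurodɯ]

/ø/ harmonizes with /o/ ([+back]) → [o]
/i/ harmonizes with /o/ ([+back]) → [ɯ]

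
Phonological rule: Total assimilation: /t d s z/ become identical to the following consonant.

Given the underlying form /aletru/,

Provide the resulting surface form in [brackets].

/t/ before /r/ → [r] (total assimilation)

[alerru]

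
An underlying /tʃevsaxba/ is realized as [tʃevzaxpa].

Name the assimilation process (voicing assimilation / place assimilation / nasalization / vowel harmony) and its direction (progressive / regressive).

/s/→[z] /b/→[p].
Each target copies a feature from the preceding segment, so the direction is progressive.

voicing assimilation, progressive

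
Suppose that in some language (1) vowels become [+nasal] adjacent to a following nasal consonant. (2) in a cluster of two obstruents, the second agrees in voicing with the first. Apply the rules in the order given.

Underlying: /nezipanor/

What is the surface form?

Rule 1: /a/ before nasal /n/ → [ã]
After rule 1: nezipãnor
Rule 2: no segment meets the rule's conditions; no change.

[nezipãnor]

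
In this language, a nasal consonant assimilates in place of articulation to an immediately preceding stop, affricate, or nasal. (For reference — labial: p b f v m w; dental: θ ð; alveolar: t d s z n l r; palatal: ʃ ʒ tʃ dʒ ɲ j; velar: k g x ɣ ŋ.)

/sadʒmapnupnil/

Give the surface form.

/m/ after /dʒ/ (palatal) → [ɲ]
/n/ after /p/ (labial) → [m]
/n/ after /p/ (labial) → [m]

[sadʒɲapmupmil]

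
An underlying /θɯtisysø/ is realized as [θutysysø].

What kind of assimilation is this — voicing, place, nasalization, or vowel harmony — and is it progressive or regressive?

/ɯ/→[u] /i/→[y].
Vowels agree with the last vowel, so the harmony is regressive.

vowel harmony, regressive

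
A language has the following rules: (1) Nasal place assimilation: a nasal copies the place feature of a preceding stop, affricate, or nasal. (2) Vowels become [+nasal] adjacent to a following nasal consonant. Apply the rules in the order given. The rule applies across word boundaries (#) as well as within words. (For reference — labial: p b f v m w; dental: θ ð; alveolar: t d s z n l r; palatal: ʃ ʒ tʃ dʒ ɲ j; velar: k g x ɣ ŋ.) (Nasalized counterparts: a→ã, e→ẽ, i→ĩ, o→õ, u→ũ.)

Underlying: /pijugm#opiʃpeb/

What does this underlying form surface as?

[pijugŋ#opiʃpeb]

Rule 1: /m/ after /g/ (velar) → [ŋ]
After rule 1: pijugŋ#opiʃpeb
Rule 2: no segment meets the rule's conditions; no change.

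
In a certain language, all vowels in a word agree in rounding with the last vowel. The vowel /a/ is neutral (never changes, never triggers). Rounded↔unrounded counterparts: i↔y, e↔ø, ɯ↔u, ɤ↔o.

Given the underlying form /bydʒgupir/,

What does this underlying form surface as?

/y/ harmonizes with /i/ ([-round]) → [i]
/u/ harmonizes with /i/ ([-round]) → [ɯ]

[bidʒgɯpir]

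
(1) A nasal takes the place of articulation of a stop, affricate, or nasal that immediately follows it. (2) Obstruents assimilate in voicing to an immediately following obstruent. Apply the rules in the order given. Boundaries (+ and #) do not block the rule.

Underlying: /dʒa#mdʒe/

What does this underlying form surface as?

Rule 1: /m/ before /dʒ/ (palatal) → [ɲ]
After rule 1: dʒa#ɲdʒe
Rule 2: no segment meets the rule's conditions; no change.

[dʒa#ɲdʒe]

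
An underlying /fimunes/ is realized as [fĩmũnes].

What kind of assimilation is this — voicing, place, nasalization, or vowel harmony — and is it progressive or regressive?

/i/→[ĩ] /u/→[ũ].
Each target copies a feature from the following segment, so the direction is regressive.

nasalization, regressive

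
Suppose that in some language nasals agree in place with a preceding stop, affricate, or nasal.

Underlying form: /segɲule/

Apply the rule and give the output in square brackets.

[segŋule]

/ɲ/ after /g/ (velar) → [ŋ]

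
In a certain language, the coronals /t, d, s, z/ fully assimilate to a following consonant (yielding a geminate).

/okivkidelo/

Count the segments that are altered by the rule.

0

No segment meets the rule's conditions.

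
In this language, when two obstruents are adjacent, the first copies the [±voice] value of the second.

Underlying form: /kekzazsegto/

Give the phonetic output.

[kegzassekto]

/k/ before /z/ (voiced) → [g]
/z/ before /s/ (voiceless) → [s]
/g/ before /t/ (voiceless) → [k]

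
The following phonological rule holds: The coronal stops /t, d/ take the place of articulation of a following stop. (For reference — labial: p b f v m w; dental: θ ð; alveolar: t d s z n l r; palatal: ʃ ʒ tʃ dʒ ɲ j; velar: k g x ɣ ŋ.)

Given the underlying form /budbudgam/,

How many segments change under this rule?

2

/d/ before /b/ (labial) → [b]
/d/ before /g/ (velar) → [g]
2 segments change.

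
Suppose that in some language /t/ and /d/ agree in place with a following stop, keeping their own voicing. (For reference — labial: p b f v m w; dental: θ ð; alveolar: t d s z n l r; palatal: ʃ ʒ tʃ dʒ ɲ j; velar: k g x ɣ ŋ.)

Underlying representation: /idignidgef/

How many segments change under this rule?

1

/d/ before /g/ (velar) → [g]
1 segment changes.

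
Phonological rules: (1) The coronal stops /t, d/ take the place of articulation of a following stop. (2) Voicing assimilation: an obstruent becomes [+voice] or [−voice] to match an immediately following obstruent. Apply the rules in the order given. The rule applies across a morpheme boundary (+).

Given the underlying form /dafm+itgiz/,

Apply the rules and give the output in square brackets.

[dafm+iggiz]

Rule 1: /t/ before /g/ (velar) → [k]
After rule 1: dafm+ikgiz
Rule 2: /k/ before /g/ (voiced) → [g]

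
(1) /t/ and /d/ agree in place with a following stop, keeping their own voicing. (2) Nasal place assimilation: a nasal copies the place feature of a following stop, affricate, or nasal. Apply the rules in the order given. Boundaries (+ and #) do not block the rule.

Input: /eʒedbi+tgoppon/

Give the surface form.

[eʒebbi+kgoppon]

Rule 1: /d/ before /b/ (labial) → [b]
Rule 1: /t/ before /g/ (velar) → [k]
After rule 1: eʒebbi+kgoppon
Rule 2: no segment meets the rule's conditions; no change.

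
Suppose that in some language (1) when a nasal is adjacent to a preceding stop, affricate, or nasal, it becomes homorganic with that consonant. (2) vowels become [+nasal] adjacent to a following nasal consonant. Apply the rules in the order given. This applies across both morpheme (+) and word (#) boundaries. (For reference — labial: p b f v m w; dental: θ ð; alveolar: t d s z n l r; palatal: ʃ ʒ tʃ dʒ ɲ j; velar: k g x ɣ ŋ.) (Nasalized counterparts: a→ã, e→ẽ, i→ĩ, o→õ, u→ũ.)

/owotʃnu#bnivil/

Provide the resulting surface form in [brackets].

Rule 1: /n/ after /tʃ/ (palatal) → [ɲ]
Rule 1: /n/ after /b/ (labial) → [m]
After rule 1: owotʃɲu#bmivil
Rule 2: no segment meets the rule's conditions; no change.

[owotʃɲu#bmivil]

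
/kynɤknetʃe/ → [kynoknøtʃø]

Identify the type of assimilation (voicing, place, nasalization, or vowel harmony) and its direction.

/ɤ/→[o] /e/→[ø] /e/→[ø].
Vowels agree with the first vowel, so the harmony is progressive.

vowel harmony, progressive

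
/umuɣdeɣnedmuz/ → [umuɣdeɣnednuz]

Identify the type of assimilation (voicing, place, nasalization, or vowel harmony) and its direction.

/m/→[n].
Each target copies a feature from the preceding segment, so the direction is progressive.

place assimilation, progressive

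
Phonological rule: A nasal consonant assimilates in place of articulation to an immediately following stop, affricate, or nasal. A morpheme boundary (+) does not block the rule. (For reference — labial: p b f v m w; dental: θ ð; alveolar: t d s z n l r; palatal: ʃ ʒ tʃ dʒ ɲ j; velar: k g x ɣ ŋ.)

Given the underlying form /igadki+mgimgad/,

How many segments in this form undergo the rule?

/m/ before /g/ (velar) → [ŋ]
/m/ before /g/ (velar) → [ŋ]
2 segments change.

2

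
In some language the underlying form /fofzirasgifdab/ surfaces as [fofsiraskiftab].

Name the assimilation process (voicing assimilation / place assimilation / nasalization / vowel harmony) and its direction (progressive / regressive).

/z/→[s] /g/→[k] /d/→[t].
Each target copies a feature from the preceding segment, so the direction is progressive.

voicing assimilation, progressive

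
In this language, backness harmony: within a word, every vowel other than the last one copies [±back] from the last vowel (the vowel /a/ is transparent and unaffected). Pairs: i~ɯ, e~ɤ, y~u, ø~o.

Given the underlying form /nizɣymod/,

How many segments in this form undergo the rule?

/i/ harmonizes with /o/ ([+back]) → [ɯ]
/y/ harmonizes with /o/ ([+back]) → [u]
2 segments change.

2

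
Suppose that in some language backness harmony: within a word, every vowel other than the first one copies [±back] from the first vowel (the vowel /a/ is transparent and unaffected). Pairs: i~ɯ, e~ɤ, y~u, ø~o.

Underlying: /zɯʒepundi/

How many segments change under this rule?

/e/ harmonizes with /ɯ/ ([+back]) → [ɤ]
/i/ harmonizes with /ɯ/ ([+back]) → [ɯ]
2 segments change.

2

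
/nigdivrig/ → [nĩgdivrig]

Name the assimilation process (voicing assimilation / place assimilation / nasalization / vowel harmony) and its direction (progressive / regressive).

nasalization, progressive

/i/→[ĩ].
Each target copies a feature from the preceding segment, so the direction is progressive.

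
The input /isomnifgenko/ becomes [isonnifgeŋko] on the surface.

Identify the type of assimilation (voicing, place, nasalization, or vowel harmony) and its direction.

place assimilation, regressive

/m/→[n] /n/→[ŋ].
Each target copies a feature from the following segment, so the direction is regressive.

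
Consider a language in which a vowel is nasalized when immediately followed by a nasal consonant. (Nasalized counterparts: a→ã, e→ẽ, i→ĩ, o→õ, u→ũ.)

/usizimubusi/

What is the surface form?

/i/ before nasal /m/ → [ĩ]

[usizĩmubusi]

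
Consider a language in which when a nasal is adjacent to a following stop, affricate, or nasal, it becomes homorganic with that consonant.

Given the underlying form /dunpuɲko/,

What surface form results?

[dumpuŋko]

/n/ before /p/ (labial) → [m]
/ɲ/ before /k/ (velar) → [ŋ]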